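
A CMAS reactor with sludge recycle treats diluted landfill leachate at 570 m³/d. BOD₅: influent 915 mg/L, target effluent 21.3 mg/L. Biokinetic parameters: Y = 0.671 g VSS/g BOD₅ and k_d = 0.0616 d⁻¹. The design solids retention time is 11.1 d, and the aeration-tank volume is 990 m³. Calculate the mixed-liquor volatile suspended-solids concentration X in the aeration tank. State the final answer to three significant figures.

X = Y·Q·ΔS·θ_c / [V·(1 + k_d θ_c)] = 0.671 × 570 × (915 − 21.3) × 11.1 / [990 × (1 + 0.0616 × 11.1)] = 2276 mg/L.

X ≈ 2280 mg/L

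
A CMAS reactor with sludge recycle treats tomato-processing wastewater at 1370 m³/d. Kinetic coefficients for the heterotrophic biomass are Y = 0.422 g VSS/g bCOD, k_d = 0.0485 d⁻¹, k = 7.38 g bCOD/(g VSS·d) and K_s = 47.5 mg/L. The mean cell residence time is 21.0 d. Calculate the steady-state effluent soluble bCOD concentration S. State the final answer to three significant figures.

For a completely mixed reactor with recycle the Lawrence–McCarty relation gives S = K_s·(1 + k_d·θ_c) / [θ_c·(Y·k − k_d) − 1] = 47.5 × (1 + 0.0485 × 21.0) / [21.0 × (0.422 × 7.38 − 0.0485) − 1] = 95.88 / 63.38 = 1.513 mg/L.

S ≈ 1.51 mg/L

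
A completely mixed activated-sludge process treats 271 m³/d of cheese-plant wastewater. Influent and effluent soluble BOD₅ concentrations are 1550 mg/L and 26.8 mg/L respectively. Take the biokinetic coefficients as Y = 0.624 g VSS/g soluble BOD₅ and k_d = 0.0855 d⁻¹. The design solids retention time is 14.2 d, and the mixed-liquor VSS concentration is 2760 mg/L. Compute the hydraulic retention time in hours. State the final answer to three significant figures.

From the SRT design equation V = Y Q (S₀−S) θ_c / [X (1 + k_d θ_c)] = 0.624 × 271 × (1550 − 26.8) × 14.2 / [2760 × (1 + 0.0855 × 14.2)] = 3.66×10^6 / 6111 = 598.5 m³.
Hydraulic retention time τ = V/Q = 598.5 / 271 = 2.209 d = 53.01 h.

τ ≈ 53.0 h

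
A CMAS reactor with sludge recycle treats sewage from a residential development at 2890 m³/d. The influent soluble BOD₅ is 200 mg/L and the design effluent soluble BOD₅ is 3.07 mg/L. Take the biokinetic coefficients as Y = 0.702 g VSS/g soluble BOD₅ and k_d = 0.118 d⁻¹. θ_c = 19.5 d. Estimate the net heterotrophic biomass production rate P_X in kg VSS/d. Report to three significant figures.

Observed yield with endogenous decay: Y_obs = Y / (1 + k_d·θ_c) = 0.702 / (1 + 0.118 × 19.5) = 0.702 / 3.301 = 0.2127 g VSS/g soluble BOD₅.
ΔS = 200 − 3.07 = 196.9 mg/L, so the substrate removal rate is 2890 × 196.9/1000 = 569.1 kg soluble BOD₅/d.
P_X = Y_obs · Q(S₀ − S) = 0.2127 × 569.1 = 121.0 kg VSS/d.

P_X ≈ 121 kg VSS/d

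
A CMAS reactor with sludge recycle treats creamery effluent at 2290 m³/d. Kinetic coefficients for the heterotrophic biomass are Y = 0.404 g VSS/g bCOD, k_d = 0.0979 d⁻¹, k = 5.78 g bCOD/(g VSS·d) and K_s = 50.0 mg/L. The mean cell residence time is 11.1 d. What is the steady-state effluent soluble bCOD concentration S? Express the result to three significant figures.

From the Monod/SRT balance for a CMAS, S = K_s·(1+k_d θ_c)/[θ_c·(Y k − k_d) − 1] = 50.0 × (1 + 0.0979 × 11.1) / [11.1 × (0.404 × 5.78 − 0.0979) − 1] = 104.3 / 23.83 = 4.378 mg/L.

S ≈ 4.38 mg/L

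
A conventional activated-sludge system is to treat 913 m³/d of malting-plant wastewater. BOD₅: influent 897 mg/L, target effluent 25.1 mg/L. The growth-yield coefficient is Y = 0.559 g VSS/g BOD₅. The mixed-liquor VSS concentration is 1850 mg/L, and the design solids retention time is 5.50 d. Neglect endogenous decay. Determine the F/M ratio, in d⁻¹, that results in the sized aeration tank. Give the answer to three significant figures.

F/M ≈ 0.335 d⁻¹

Biomass mass balance (decay neglected): V·X = Y·Q·(S₀ − S)·θ_c, so V = 0.559 × 913 × (897 − 25.1) × 5.50 / 1850 = 1323 m³.
F/M = applied load / biomass = Q·S₀/(V·X) = 913 × 897 / (1323 × 1850) = 0.3346 d⁻¹.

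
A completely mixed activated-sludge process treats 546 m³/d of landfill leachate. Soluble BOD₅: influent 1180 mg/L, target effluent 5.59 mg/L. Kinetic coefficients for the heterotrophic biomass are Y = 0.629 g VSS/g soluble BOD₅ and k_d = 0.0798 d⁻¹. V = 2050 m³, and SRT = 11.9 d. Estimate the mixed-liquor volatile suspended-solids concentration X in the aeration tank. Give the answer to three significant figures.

Solving the biomass balance for X: X = Y Q (S₀−S) θ_c / [V (1+k_d θ_c)] = 0.629 × 546 × (1180 − 5.59) × 11.9 / [2050 × (1 + 0.0798 × 11.9)] = 1201 mg/L.

X ≈ 1200 mg/L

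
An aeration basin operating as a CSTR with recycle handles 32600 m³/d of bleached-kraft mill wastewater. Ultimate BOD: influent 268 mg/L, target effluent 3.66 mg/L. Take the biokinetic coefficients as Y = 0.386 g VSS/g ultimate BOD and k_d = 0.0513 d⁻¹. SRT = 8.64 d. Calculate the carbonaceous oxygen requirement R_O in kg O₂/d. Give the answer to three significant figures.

Observed yield with endogenous decay: Y_obs = Y / (1 + k_d·θ_c) = 0.386 / (1 + 0.0513 × 8.64) = 0.386 / 1.443 = 0.2675 g VSS/g ultimate BOD.
Q·(S₀ − S) = 32600 × (268 − 3.66) × 10⁻³ = 8617 kg/d removed.
Net sludge production P_X = 0.2675 × 8617 = 2305 kg VSS/d.
R_O = Q·ΔS − 1.42 P_X = 8617 − 3273 = 5345 kg O₂/d.

R_O ≈ 5340 kg O₂/d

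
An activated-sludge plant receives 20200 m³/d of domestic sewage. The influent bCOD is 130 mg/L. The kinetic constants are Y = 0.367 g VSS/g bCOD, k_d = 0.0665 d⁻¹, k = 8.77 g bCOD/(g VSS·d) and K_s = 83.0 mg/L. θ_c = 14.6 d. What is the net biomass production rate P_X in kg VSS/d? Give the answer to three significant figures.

P_X ≈ 475 kg VSS/d

From the Monod/SRT balance for a CMAS, S = K_s·(1+k_d θ_c)/[θ_c·(Y k − k_d) − 1] = 83.0 × (1 + 0.0665 × 14.6) / [14.6 × (0.367 × 8.77 − 0.0665) − 1] = 163.6 / 45.02 = 3.634 mg/L.
Observed yield with endogenous decay: Y_obs = Y / (1 + k_d·θ_c) = 0.367 / (1 + 0.0665 × 14.6) = 0.367 / 1.971 = 0.1862 g VSS/g bCOD.
ΔS = 130 − 3.63 = 126.4 mg/L, so the substrate removal rate is 20200 × 126.4/1000 = 2553 kg bCOD/d.
P_X = Y_obs · Q(S₀ − S) = 0.1862 × 2553 = 475.3 kg VSS/d.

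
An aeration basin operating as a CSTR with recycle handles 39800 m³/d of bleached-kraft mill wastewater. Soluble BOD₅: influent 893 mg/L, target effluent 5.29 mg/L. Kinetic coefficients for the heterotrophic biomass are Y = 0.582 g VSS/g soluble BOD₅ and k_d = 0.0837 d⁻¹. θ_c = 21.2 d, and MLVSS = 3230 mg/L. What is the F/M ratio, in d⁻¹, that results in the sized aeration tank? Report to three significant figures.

F/M ≈ 0.226 d⁻¹

Rearranging the biomass balance for a CMAS with decay, V = Y·Q·ΔS·θ_c / [X·(1+k_d θ_c)] = 0.582 × 39800 × (893 − 5.29) × 21.2 / [3230 × (1 + 0.0837 × 21.2)] = 4.36×10^8 / 8961 = 48645 m³.
Food-to-microorganism ratio F/M = Q S₀ / (V X) = 39800 × 893 / (48645 × 3230) = 0.2262 d⁻¹.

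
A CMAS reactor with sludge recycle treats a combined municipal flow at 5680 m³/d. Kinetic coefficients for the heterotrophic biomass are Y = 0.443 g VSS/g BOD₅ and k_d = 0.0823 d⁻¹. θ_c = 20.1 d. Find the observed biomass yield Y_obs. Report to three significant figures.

Y_obs ≈ 0.167 g VSS/g BOD₅

Y_obs = Y / (1 + k_d θ_c) = 0.443 / (1 + 0.0823 × 20.1) = 0.443 / 2.654 = 0.1669.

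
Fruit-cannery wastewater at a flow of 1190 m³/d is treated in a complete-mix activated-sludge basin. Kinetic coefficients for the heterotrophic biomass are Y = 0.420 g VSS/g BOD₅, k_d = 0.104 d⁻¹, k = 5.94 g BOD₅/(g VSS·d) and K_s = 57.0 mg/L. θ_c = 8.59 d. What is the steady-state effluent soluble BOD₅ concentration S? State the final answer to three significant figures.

S ≈ 5.52 mg/L

Effluent substrate depends only on kinetics and SRT: S = K_s(1 + k_d θ_c) / [θ_c(Yk − k_d) − 1] = 57.0 × (1 + 0.104 × 8.59) / [8.59 × (0.420 × 5.94 − 0.104) − 1] = 107.9 / 19.54 = 5.524 mg/L.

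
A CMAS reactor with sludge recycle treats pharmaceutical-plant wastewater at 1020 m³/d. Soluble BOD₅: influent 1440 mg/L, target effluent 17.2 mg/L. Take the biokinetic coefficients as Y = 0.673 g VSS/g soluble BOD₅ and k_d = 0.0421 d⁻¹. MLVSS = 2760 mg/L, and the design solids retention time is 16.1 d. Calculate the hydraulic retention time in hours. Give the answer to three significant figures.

Rearranging the biomass balance for a CMAS with decay, V = Y·Q·ΔS·θ_c / [X·(1+k_d θ_c)] = 0.673 × 1020 × (1440 − 17.2) × 16.1 / [2760 × (1 + 0.0421 × 16.1)] = 1.57×10^7 / 4631 = 3396 m³.
Hydraulic retention time τ = V/Q = 3396 / 1020 = 3.329 d = 79.90 h.

τ ≈ 79.9 h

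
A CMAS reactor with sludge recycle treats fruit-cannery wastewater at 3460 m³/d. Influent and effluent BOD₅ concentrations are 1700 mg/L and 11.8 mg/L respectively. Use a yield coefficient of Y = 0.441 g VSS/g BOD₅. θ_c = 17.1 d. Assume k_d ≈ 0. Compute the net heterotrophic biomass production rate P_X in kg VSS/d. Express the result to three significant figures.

Since k_d ≈ 0, Y_obs = Y = 0.441 g VSS/g BOD₅.
Mass of BOD₅ removed per day: Q(S₀ − S) = 3460 × 1688 g/m³ = 5841 kg/d.
P_X = Y_obs · Q(S₀ − S) = 0.4410 × 5841 = 2576 kg VSS/d.

P_X ≈ 2580 kg VSS/d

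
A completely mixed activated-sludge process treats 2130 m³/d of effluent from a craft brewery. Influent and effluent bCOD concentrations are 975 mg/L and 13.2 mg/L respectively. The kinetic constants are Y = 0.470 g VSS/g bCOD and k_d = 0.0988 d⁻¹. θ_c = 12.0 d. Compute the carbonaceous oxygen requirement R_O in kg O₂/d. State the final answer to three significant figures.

Correct the yield for decay: Y_obs = Y/(1 + k_d θ_c) = 0.470 / (1 + 0.0988 × 12.0) = 0.470 / 2.186 = 0.2150.
ΔS = 975 − 13.2 = 961.8 mg/L, so the substrate removal rate is 2130 × 961.8/1000 = 2049 kg bCOD/d.
Net sludge production P_X = 0.2150 × 2049 = 440.5 kg VSS/d.
R_O = Q·(S₀ − S) − 1.42·P_X = 2049 − 1.42 × 440.5 = 1423 kg O₂/d.

R_O ≈ 1420 kg O₂/d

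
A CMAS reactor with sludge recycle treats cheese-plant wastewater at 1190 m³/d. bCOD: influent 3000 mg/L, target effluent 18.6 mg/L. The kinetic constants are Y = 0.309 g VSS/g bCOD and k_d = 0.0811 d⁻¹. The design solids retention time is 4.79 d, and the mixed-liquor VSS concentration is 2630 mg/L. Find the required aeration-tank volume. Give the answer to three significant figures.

V ≈ 1440 m³

Rearranging the biomass balance for a CMAS with decay, V = Y·Q·ΔS·θ_c / [X·(1+k_d θ_c)] = 0.309 × 1190 × (3000 − 18.6) × 4.79 / [2630 × (1 + 0.0811 × 4.79)] = 5.25×10^6 / 3652 = 1438 m³.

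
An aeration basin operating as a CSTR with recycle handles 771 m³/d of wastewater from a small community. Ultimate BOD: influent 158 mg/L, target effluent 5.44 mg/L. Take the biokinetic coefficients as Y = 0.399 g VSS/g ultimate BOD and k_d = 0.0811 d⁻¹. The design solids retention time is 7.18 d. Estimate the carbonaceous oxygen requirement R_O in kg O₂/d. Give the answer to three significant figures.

R_O ≈ 75.5 kg O₂/d

Observed yield with endogenous decay: Y_obs = Y / (1 + k_d·θ_c) = 0.399 / (1 + 0.0811 × 7.18) = 0.399 / 1.582 = 0.2522 g VSS/g ultimate BOD.
Q·(S₀ − S) = 771 × (158 − 5.44) × 10⁻³ = 117.6 kg/d removed.
P_X = Y_obs·Q·(S₀ − S) = 0.2522 × 117.6 = 29.66 kg VSS/d.
Carbonaceous O₂ demand = substrate oxidised − cell-mass equivalent = 117.6 − 1.42 × 29.66 = 75.51 kg O₂/d.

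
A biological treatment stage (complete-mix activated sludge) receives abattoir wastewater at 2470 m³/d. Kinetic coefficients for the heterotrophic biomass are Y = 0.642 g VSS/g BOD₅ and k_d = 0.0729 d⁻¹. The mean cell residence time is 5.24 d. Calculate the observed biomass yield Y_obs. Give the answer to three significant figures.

Y_obs ≈ 0.465 g VSS/g BOD₅

The observed yield is Y_obs = Y/(1 + k_d·θ_c) = 0.642 / (1 + 0.0729 × 5.24) = 0.642 / 1.382 = 0.4645 g VSS per g BOD₅ removed.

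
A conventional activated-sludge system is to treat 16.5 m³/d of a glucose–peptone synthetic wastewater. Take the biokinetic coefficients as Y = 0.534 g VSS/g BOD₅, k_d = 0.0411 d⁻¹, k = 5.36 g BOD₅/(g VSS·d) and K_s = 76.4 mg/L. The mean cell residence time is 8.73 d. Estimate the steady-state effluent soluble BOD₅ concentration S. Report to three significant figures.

From the Monod/SRT balance for a CMAS, S = K_s·(1+k_d θ_c)/[θ_c·(Y k − k_d) − 1] = 76.4 × (1 + 0.0411 × 8.73) / [8.73 × (0.534 × 5.36 − 0.0411) − 1] = 103.8 / 23.63 = 4.394 mg/L.

S ≈ 4.39 mg/L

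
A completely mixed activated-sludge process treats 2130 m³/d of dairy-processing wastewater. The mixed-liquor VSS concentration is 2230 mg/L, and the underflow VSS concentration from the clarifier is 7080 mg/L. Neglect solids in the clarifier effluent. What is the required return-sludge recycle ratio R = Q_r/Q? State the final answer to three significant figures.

R = Q_r/Q = X/(X_r − X) = 2230 / (7080 − 2230) = 0.4598.

R ≈ 0.460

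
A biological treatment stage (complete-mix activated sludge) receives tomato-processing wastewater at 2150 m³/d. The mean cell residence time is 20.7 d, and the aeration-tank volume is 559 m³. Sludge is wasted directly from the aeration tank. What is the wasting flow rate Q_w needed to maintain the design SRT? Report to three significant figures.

For wasting at MLVSS concentration, Q_w = V/θ_c = 559.0/20.7 = 27.00 m³/d.

Q_w ≈ 27.0 m³/d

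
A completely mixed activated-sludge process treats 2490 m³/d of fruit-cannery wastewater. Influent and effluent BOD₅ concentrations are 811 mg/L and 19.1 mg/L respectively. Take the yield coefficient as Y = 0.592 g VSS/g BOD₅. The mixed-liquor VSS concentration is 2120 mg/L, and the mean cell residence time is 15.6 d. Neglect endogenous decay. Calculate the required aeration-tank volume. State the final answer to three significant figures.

V ≈ 8590 m³

V·X = Y·Q·ΔS·θ_c gives V = 0.592 × 2490 × (811 − 19.1) × 15.6 / 2120 = 8590 m³.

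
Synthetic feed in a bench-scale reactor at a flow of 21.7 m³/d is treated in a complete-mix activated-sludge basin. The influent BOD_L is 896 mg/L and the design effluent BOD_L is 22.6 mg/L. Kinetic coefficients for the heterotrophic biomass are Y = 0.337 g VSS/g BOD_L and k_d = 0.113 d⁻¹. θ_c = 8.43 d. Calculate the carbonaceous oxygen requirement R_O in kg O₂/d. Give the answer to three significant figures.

Y_obs = Y / (1 + k_d θ_c) = 0.337 / (1 + 0.113 × 8.43) = 0.337 / 1.953 = 0.1726.
Mass of BOD_L removed per day: Q(S₀ − S) = 21.7 × 873.4 g/m³ = 18.95 kg/d.
Net sludge production P_X = 0.1726 × 18.95 = 3.271 kg VSS/d.
Carbonaceous O₂ demand = substrate oxidised − cell-mass equivalent = 18.95 − 1.42 × 3.271 = 14.31 kg O₂/d.

R_O ≈ 14.3 kg O₂/d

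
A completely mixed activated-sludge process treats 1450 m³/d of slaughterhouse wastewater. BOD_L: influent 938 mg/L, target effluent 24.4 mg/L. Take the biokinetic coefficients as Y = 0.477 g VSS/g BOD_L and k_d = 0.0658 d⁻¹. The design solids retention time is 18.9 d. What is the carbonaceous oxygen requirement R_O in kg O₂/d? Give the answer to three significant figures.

R_O ≈ 925 kg O₂/d

The observed yield is Y_obs = Y/(1 + k_d·θ_c) = 0.477 / (1 + 0.0658 × 18.9) = 0.477 / 2.244 = 0.2126 g VSS per g BOD_L removed.
ΔS = 938 − 24.4 = 913.6 mg/L, so the substrate removal rate is 1450 × 913.6/1000 = 1325 kg BOD_L/d.
Net sludge production P_X = 0.2126 × 1325 = 281.6 kg VSS/d.
Carbonaceous O₂ demand = substrate oxidised − cell-mass equivalent = 1325 − 1.42 × 281.6 = 924.8 kg O₂/d.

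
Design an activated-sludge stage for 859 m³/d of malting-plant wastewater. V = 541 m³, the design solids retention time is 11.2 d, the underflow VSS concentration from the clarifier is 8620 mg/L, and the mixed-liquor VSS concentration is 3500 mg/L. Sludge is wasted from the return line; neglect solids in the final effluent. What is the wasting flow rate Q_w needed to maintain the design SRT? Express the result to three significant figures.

Q_w ≈ 19.6 m³/d

Q_w = (V·X)/(θ_c X_r) = 541.0 × 3500 / (11.2 × 8620) = 19.61 m³/d.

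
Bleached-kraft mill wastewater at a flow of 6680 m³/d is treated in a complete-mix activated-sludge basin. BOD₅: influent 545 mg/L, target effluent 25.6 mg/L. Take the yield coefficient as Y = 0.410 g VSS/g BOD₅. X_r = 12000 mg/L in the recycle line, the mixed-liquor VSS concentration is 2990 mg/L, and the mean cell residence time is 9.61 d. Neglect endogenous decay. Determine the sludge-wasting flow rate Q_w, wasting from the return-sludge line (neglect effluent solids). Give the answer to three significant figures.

With k_d = 0 the design equation reduces to V = Y Q (S₀−S) θ_c / X = 0.410 × 6680 × (545 − 25.6) × 9.61 / 2990 = 4572 m³.
Q_w = (V·X)/(θ_c X_r) = 4572 × 2990 / (9.61 × 12000) = 118.5 m³/d.

Q_w ≈ 119 m³/d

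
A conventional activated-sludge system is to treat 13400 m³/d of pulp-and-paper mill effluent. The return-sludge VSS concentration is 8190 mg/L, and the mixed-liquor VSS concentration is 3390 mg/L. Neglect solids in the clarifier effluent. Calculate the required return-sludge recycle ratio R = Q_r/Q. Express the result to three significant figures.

R ≈ 0.706

R = Q_r/Q = X/(X_r − X) = 3390 / (8190 − 3390) = 0.7063.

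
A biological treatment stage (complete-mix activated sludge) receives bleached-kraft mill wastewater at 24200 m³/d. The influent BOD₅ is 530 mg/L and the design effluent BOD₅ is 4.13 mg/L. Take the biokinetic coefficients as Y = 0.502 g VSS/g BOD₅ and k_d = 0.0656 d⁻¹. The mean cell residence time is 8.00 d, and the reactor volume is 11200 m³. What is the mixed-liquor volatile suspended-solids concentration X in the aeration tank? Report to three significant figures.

X ≈ 2990 mg/L

X = Y·Q·ΔS·θ_c / [V·(1 + k_d θ_c)] = 0.502 × 24200 × (530 − 4.13) × 8.00 / [11200 × (1 + 0.0656 × 8.00)] = 2993 mg/L.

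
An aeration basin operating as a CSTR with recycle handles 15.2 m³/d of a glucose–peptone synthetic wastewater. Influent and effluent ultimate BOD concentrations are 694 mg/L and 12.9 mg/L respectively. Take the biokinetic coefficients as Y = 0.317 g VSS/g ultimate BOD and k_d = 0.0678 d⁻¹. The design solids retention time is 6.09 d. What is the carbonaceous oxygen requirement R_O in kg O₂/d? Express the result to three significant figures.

Observed yield with endogenous decay: Y_obs = Y / (1 + k_d·θ_c) = 0.317 / (1 + 0.0678 × 6.09) = 0.317 / 1.413 = 0.2244 g VSS/g ultimate BOD.
Q·(S₀ − S) = 15.2 × (694 − 12.9) × 10⁻³ = 10.35 kg/d removed.
Net sludge production P_X = 0.2244 × 10.35 = 2.323 kg VSS/d.
R_O = Q·ΔS − 1.42 P_X = 10.35 − 3.298 = 7.054 kg O₂/d.

R_O ≈ 7.05 kg O₂/d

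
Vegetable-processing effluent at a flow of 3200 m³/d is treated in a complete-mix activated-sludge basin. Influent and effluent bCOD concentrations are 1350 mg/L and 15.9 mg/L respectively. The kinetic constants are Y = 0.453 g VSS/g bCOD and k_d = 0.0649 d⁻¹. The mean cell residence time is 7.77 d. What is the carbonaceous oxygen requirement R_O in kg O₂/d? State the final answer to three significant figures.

R_O ≈ 2440 kg O₂/d

Y_obs = Y / (1 + k_d θ_c) = 0.453 / (1 + 0.0649 × 7.77) = 0.453 / 1.504 = 0.3011.
Substrate removed = Q·(S₀ − S) = 3200 m³/d × (1350 − 15.9) g/m³ = 4.27×10^6 g/d = 4269 kg/d.
Biomass synthesised: P_X = Y_obs × 4269 = 1286 kg VSS/d.
Carbonaceous O₂ demand = substrate oxidised − cell-mass equivalent = 4269 − 1.42 × 1286 = 2444 kg O₂/d.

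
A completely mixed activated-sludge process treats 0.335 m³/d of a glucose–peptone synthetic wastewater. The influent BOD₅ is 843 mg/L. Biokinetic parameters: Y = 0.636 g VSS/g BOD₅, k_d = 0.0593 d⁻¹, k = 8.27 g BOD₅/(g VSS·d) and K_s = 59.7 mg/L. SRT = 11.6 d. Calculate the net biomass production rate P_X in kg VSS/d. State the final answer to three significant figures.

P_X ≈ 0.106 kg VSS/d

For a completely mixed reactor with recycle the Lawrence–McCarty relation gives S = K_s·(1 + k_d·θ_c) / [θ_c·(Y·k − k_d) − 1] = 59.7 × (1 + 0.0593 × 11.6) / [11.6 × (0.636 × 8.27 − 0.0593) − 1] = 100.8 / 59.32 = 1.699 mg/L.
Observed yield with endogenous decay: Y_obs = Y / (1 + k_d·θ_c) = 0.636 / (1 + 0.0593 × 11.6) = 0.636 / 1.688 = 0.3768 g VSS/g BOD₅.
Mass of BOD₅ removed per day: Q(S₀ − S) = 0.335 × 841.3 g/m³ = 0.2818 kg/d.
Biomass produced: P_X = Y_obs·Q·ΔS = 0.3768 × 0.2818 ≈ 0.1062 kg VSS/d.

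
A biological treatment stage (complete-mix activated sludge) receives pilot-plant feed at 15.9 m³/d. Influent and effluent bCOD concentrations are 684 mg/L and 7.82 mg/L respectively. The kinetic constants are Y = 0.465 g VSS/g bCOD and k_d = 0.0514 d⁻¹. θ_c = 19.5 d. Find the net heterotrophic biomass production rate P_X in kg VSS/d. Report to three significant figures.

Correct the yield for decay: Y_obs = Y/(1 + k_d θ_c) = 0.465 / (1 + 0.0514 × 19.5) = 0.465 / 2.002 = 0.2322.
ΔS = 684 − 7.82 = 676.2 mg/L, so the substrate removal rate is 15.9 × 676.2/1000 = 10.75 kg bCOD/d.
Net biomass production P_X = Y_obs × Q·(S₀ − S) = 0.2322 × 10.75 = 2.497 kg VSS/d.

P_X ≈ 2.50 kg VSS/d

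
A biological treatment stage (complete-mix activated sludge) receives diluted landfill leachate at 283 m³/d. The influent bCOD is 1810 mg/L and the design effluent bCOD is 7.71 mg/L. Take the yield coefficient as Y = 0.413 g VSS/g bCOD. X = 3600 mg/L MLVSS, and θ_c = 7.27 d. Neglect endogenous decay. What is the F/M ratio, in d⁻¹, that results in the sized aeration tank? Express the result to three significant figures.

Biomass mass balance (decay neglected): V·X = Y·Q·(S₀ − S)·θ_c, so V = 0.413 × 283 × (1810 − 7.71) × 7.27 / 3600 = 425.4 m³.
Food-to-microorganism ratio F/M = Q S₀ / (V X) = 283 × 1810 / (425.4 × 3600) = 0.3345 d⁻¹.

F/M ≈ 0.334 d⁻¹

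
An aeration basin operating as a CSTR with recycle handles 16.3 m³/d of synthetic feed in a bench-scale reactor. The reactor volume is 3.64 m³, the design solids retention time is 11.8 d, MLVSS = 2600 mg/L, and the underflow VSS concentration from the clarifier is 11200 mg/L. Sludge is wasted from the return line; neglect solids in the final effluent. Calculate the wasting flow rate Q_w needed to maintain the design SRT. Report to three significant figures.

Q_w ≈ 0.0716 m³/d

θ_c = V·X/(Q_w·X_r) when wasting from the recycle, so Q_w = V·X/(θ_c·X_r) = 3.640 × 2600 / (11.8 × 11200) = 0.07161 m³/d.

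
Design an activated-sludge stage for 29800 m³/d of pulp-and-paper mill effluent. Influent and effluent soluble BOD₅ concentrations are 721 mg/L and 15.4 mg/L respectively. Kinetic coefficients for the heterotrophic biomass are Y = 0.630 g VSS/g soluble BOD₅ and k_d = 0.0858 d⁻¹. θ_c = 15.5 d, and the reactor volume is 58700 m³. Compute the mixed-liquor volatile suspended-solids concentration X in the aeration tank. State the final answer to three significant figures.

X ≈ 1500 mg/L

From V·X·(1 + k_d·θ_c) = Y·Q·(S₀ − S)·θ_c: X = 0.630 × 29800 × (721 − 15.4) × 15.5 / [58700 × (1 + 0.0858 × 15.5)] = 1501 mg/L.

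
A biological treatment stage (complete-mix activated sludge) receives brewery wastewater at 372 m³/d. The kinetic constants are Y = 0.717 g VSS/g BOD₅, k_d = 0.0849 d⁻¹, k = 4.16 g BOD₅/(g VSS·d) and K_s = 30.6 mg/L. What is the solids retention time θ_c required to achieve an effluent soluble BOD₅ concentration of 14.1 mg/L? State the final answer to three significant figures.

At the target effluent, Y k S/(K_s+S) = 0.717×4.16×14.1/44.70 = 0.9409 d⁻¹.
Then 1/θ_c = μ − k_d = 0.9409 − 0.0849 = 0.8560 d⁻¹, giving θ_c = 1.168 d.

θ_c ≈ 1.17 d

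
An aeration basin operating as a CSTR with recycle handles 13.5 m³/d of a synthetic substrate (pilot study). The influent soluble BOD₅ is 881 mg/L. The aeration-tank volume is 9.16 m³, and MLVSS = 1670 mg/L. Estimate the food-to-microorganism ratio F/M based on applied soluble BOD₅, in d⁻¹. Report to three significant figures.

F/M ≈ 0.777 d⁻¹

F/M = applied load / biomass = Q·S₀/(V·X) = 13.5 × 881 / (9.160 × 1670) = 0.7775 d⁻¹.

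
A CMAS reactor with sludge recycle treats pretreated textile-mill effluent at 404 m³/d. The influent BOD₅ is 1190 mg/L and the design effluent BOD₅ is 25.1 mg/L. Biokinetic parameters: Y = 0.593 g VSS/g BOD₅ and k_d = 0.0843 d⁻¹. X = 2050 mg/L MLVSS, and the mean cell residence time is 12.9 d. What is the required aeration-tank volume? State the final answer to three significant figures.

V ≈ 841 m³

From the SRT design equation V = Y Q (S₀−S) θ_c / [X (1 + k_d θ_c)] = 0.593 × 404 × (1190 − 25.1) × 12.9 / [2050 × (1 + 0.0843 × 12.9)] = 3.6×10^6 / 4279 = 841.3 m³.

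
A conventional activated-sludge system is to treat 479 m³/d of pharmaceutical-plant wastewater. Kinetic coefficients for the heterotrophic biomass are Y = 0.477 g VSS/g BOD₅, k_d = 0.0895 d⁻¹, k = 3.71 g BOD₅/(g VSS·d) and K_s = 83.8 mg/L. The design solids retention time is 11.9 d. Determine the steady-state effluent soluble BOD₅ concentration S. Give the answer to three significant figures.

S ≈ 9.11 mg/L

Effluent substrate depends only on kinetics and SRT: S = K_s(1 + k_d θ_c) / [θ_c(Yk − k_d) − 1] = 83.8 × (1 + 0.0895 × 11.9) / [11.9 × (0.477 × 3.71 − 0.0895) − 1] = 173.1 / 18.99 = 9.111 mg/L.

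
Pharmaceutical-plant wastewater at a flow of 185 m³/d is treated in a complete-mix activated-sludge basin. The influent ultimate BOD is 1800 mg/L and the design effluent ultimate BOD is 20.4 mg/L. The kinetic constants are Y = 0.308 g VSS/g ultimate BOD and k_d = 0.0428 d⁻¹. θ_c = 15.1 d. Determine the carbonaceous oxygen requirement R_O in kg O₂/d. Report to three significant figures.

Y_obs = Y / (1 + k_d θ_c) = 0.308 / (1 + 0.0428 × 15.1) = 0.308 / 1.646 = 0.1871.
Q·(S₀ − S) = 185 × (1800 − 20.4) × 10⁻³ = 329.2 kg/d removed.
Biomass synthesised: P_X = Y_obs × 329.2 = 61.59 kg VSS/d.
R_O = Q·ΔS − 1.42 P_X = 329.2 − 87.46 = 241.8 kg O₂/d.

R_O ≈ 242 kg O₂/d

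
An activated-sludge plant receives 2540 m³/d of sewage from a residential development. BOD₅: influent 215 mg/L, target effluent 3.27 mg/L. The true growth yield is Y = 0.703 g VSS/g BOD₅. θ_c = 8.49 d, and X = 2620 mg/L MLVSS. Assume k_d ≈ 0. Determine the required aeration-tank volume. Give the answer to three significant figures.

With k_d = 0 the design equation reduces to V = Y Q (S₀−S) θ_c / X = 0.703 × 2540 × (215 − 3.27) × 8.49 / 2620 = 1225 m³.

V ≈ 1230 m³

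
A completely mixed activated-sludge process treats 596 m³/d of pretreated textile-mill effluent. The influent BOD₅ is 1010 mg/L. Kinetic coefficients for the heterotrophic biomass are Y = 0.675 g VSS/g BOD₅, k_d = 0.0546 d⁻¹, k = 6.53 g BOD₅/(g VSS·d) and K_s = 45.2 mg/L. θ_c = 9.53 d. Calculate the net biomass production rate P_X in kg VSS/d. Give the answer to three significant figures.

From the Monod/SRT balance for a CMAS, S = K_s·(1+k_d θ_c)/[θ_c·(Y k − k_d) − 1] = 45.2 × (1 + 0.0546 × 9.53) / [9.53 × (0.675 × 6.53 − 0.0546) − 1] = 68.72 / 40.49 = 1.697 mg/L.
The observed yield is Y_obs = Y/(1 + k_d·θ_c) = 0.675 / (1 + 0.0546 × 9.53) = 0.675 / 1.520 = 0.4440 g VSS per g BOD₅ removed.
ΔS = 1010 − 1.70 = 1008 mg/L, so the substrate removal rate is 596 × 1008/1000 = 600.9 kg BOD₅/d.
So the net sludge growth is P_X = 0.4440 × 600.9 = 266.8 kg VSS/d.

P_X ≈ 267 kg VSS/d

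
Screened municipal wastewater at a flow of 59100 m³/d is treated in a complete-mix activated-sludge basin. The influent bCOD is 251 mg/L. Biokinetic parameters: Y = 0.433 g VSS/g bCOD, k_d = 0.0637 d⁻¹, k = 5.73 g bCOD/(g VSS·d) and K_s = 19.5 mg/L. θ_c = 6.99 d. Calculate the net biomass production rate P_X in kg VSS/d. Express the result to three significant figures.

P_X ≈ 4410 kg VSS/d

From the Monod/SRT balance for a CMAS, S = K_s·(1+k_d θ_c)/[θ_c·(Y k − k_d) − 1] = 19.5 × (1 + 0.0637 × 6.99) / [6.99 × (0.433 × 5.73 − 0.0637) − 1] = 28.18 / 15.90 = 1.773 mg/L.
The observed yield is Y_obs = Y/(1 + k_d·θ_c) = 0.433 / (1 + 0.0637 × 6.99) = 0.433 / 1.445 = 0.2996 g VSS per g bCOD removed.
Q·(S₀ − S) = 59100 × (251 − 1.77) × 10⁻³ = 14729 kg/d removed.
Biomass produced: P_X = Y_obs·Q·ΔS = 0.2996 × 14729 ≈ 4413 kg VSS/d.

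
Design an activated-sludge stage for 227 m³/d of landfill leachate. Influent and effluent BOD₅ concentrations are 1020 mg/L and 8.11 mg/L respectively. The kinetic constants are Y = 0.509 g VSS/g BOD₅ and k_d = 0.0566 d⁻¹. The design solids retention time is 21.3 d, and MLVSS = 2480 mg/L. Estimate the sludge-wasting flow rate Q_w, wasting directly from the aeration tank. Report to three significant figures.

Steady-state biomass mass balance: V·X·(1 + k_d·θ_c) = Y·Q·(S₀ − S)·θ_c, so V = 0.509 × 227 × (1020 − 8.11) × 21.3 / [2480 × (1 + 0.0566 × 21.3)] = 2.49×10^6 / 5470 = 455.3 m³.
With mixed-liquor wasting, θ_c = V/Q_w, so Q_w = V/θ_c = 455.3/21.3 = 21.37 m³/d.

Q_w ≈ 21.4 m³/d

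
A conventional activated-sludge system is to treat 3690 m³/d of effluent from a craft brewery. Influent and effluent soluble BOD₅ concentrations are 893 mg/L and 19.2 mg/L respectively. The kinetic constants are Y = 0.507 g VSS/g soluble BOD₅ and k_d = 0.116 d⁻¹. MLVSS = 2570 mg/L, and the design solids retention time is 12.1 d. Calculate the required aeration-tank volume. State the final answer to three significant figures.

Steady-state biomass mass balance: V·X·(1 + k_d·θ_c) = Y·Q·(S₀ − S)·θ_c, so V = 0.507 × 3690 × (893 − 19.2) × 12.1 / [2570 × (1 + 0.116 × 12.1)] = 1.98×10^7 / 6177 = 3202 m³.

V ≈ 3200 m³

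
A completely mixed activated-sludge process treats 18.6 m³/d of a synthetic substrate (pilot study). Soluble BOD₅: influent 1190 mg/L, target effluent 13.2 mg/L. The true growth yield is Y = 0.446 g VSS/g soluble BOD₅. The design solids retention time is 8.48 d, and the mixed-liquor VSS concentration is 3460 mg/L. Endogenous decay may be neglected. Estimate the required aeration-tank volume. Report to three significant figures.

V·X = Y·Q·ΔS·θ_c gives V = 0.446 × 18.6 × (1190 − 13.2) × 8.48 / 3460 = 23.93 m³.

V ≈ 23.9 m³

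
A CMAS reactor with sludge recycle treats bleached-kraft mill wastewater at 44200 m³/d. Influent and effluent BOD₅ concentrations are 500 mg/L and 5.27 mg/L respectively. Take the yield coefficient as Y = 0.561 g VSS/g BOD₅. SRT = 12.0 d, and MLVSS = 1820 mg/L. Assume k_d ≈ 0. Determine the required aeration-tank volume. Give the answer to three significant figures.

V ≈ 80900 m³

Biomass mass balance (decay neglected): V·X = Y·Q·(S₀ − S)·θ_c, so V = 0.561 × 44200 × (500 − 5.27) × 12.0 / 1820 = 80884 m³.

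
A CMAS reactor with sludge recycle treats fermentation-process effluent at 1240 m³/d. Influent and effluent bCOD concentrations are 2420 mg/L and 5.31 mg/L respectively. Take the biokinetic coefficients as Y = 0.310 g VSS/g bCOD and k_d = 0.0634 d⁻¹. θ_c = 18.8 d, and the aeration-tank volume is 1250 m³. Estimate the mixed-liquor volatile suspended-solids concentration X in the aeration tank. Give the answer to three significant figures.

X ≈ 6370 mg/L

X = Y·Q·ΔS·θ_c / [V·(1 + k_d θ_c)] = 0.310 × 1240 × (2420 − 5.31) × 18.8 / [1250 × (1 + 0.0634 × 18.8)] = 6369 mg/L.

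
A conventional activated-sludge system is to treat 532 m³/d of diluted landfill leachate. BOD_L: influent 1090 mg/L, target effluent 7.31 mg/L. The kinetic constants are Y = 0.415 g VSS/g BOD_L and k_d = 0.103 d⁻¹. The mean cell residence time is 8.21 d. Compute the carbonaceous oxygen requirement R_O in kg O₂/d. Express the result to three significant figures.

R_O ≈ 392 kg O₂/d

Y_obs = Y / (1 + k_d θ_c) = 0.415 / (1 + 0.103 × 8.21) = 0.415 / 1.846 = 0.2249.
ΔS = 1090 − 7.31 = 1083 mg/L, so the substrate removal rate is 532 × 1083/1000 = 576.0 kg BOD_L/d.
Net sludge production P_X = 0.2249 × 576.0 = 129.5 kg VSS/d.
R_O = Q·(S₀ − S) − 1.42·P_X = 576.0 − 1.42 × 129.5 = 392.1 kg O₂/d.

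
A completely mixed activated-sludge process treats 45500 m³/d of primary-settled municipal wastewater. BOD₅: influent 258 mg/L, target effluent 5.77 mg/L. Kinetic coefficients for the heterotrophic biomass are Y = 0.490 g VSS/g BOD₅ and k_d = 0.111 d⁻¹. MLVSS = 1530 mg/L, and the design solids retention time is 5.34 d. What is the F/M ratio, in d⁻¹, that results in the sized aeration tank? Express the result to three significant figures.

Rearranging the biomass balance for a CMAS with decay, V = Y·Q·ΔS·θ_c / [X·(1+k_d θ_c)] = 0.490 × 45500 × (258 − 5.77) × 5.34 / [1530 × (1 + 0.111 × 5.34)] = 3×10^7 / 2437 = 12323 m³.
F/M = applied load / biomass = Q·S₀/(V·X) = 45500 × 258 / (12323 × 1530) = 0.6226 d⁻¹.

F/M ≈ 0.623 d⁻¹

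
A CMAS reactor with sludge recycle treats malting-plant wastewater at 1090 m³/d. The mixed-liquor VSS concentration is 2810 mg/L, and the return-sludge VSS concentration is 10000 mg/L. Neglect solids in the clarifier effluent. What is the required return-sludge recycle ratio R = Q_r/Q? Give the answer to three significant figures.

R = Q_r/Q = X/(X_r − X) = 2810 / (10000 − 2810) = 0.3908.

R ≈ 0.391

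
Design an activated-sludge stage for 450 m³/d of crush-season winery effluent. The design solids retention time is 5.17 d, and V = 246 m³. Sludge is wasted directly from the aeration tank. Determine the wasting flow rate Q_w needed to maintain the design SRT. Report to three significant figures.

Wasting from the aeration tank: Q_w = V / θ_c = 246.0 / 5.17 = 47.58 m³/d.

Q_w ≈ 47.6 m³/d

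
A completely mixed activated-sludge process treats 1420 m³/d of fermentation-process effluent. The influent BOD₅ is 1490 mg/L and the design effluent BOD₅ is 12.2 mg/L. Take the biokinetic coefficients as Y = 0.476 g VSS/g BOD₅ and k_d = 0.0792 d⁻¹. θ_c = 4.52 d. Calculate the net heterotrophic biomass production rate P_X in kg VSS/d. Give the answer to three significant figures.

Observed yield with endogenous decay: Y_obs = Y / (1 + k_d·θ_c) = 0.476 / (1 + 0.0792 × 4.52) = 0.476 / 1.358 = 0.3505 g VSS/g BOD₅.
Mass of BOD₅ removed per day: Q(S₀ − S) = 1420 × 1478 g/m³ = 2098 kg/d.
P_X = Y_obs · Q(S₀ − S) = 0.3505 × 2098 = 735.6 kg VSS/d.

P_X ≈ 736 kg VSS/d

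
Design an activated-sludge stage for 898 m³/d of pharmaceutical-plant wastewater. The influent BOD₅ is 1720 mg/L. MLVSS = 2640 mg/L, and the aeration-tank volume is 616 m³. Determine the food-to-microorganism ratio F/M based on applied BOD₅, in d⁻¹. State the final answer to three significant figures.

F/M = Q·S₀ / (V·X) = 898 × 1720 / (616.0 × 2640) = 0.9498 g BOD₅·(g VSS·d)⁻¹.

F/M ≈ 0.950 d⁻¹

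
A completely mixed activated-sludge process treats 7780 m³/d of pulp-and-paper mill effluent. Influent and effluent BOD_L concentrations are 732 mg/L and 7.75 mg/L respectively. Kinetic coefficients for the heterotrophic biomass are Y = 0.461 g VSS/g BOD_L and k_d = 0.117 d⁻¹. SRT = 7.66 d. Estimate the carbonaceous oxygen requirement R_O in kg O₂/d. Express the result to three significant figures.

Correct the yield for decay: Y_obs = Y/(1 + k_d θ_c) = 0.461 / (1 + 0.117 × 7.66) = 0.461 / 1.896 = 0.2431.
Substrate removed = Q·(S₀ − S) = 7780 m³/d × (732 − 7.75) g/m³ = 5.63×10^6 g/d = 5635 kg/d.
P_X = Y_obs·Q·(S₀ − S) = 0.2431 × 5635 = 1370 kg VSS/d.
R_O = Q·(S₀ − S) − 1.42·P_X = 5635 − 1.42 × 1370 = 3689 kg O₂/d.

R_O ≈ 3690 kg O₂/d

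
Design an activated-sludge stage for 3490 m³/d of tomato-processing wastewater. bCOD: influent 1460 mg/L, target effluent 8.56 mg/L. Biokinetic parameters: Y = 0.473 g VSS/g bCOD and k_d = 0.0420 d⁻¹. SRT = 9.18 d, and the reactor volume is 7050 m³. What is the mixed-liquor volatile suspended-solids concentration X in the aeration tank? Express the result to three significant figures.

Solving the biomass balance for X: X = Y Q (S₀−S) θ_c / [V (1+k_d θ_c)] = 0.473 × 3490 × (1460 − 8.56) × 9.18 / [7050 × (1 + 0.0420 × 9.18)] = 2252 mg/L.

X ≈ 2250 mg/L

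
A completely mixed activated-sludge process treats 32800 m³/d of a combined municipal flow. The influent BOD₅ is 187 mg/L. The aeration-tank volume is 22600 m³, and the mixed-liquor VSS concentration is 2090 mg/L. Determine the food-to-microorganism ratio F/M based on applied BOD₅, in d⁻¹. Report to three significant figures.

F/M ≈ 0.130 d⁻¹

F/M = Q·S₀ / (V·X) = 32800 × 187 / (22600 × 2090) = 0.1299 g BOD₅·(g VSS·d)⁻¹.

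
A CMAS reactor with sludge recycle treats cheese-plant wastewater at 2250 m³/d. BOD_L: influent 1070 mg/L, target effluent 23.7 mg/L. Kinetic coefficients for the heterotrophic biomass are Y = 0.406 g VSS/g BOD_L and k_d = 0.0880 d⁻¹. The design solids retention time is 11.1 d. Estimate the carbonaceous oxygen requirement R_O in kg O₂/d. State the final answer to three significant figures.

Observed yield with endogenous decay: Y_obs = Y / (1 + k_d·θ_c) = 0.406 / (1 + 0.0880 × 11.1) = 0.406 / 1.977 = 0.2054 g VSS/g BOD_L.
Mass of BOD_L removed per day: Q(S₀ − S) = 2250 × 1046 g/m³ = 2354 kg/d.
Biomass synthesised: P_X = Y_obs × 2354 = 483.5 kg VSS/d.
Carbonaceous O₂ demand = substrate oxidised − cell-mass equivalent = 2354 − 1.42 × 483.5 = 1668 kg O₂/d.

R_O ≈ 1670 kg O₂/d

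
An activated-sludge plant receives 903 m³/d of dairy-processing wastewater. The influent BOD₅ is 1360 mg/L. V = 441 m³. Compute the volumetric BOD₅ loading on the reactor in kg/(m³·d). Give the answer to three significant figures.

L_v ≈ 2.78 kg BOD₅/(m³·d)

L_v = Q S₀ / V = 903 × 1360 × 10⁻³ / 441.0 = 2.785 kg/(m³·d).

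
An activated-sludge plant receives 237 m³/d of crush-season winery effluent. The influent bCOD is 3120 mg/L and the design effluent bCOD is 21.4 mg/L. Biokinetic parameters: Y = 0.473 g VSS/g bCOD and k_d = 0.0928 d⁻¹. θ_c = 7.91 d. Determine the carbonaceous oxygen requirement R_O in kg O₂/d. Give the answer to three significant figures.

The observed yield is Y_obs = Y/(1 + k_d·θ_c) = 0.473 / (1 + 0.0928 × 7.91) = 0.473 / 1.734 = 0.2728 g VSS per g bCOD removed.
Substrate removed = Q·(S₀ − S) = 237 m³/d × (3120 − 21.4) g/m³ = 7.34×10^5 g/d = 734.4 kg/d.
Biomass synthesised: P_X = Y_obs × 734.4 = 200.3 kg VSS/d.
Carbonaceous O₂ demand = substrate oxidised − cell-mass equivalent = 734.4 − 1.42 × 200.3 = 449.9 kg O₂/d.

R_O ≈ 450 kg O₂/d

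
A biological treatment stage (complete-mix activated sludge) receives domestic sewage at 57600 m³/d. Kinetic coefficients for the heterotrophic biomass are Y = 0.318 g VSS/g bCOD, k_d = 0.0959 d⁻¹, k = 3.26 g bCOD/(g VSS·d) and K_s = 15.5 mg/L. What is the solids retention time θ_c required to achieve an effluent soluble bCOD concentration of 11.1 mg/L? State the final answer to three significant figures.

From 1/θ_c = Y·k·S/(K_s + S) − k_d: Y·k·S/(K_s+S) = 0.318 × 3.26 × 11.1 / (15.5 + 11.1) = 0.4326 d⁻¹.
Then 1/θ_c = μ − k_d = 0.4326 − 0.0959 = 0.3367 d⁻¹, giving θ_c = 2.970 d.

θ_c ≈ 2.97 d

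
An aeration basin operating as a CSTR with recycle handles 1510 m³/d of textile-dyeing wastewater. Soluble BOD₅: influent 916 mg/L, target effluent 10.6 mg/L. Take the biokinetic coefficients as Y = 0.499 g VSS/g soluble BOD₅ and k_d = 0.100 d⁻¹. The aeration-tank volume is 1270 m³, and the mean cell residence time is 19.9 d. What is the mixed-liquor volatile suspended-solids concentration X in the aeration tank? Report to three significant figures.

Solving the biomass balance for X: X = Y Q (S₀−S) θ_c / [V (1+k_d θ_c)] = 0.499 × 1510 × (916 − 10.6) × 19.9 / [1270 × (1 + 0.100 × 19.9)] = 3575 mg/L.

X ≈ 3580 mg/L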